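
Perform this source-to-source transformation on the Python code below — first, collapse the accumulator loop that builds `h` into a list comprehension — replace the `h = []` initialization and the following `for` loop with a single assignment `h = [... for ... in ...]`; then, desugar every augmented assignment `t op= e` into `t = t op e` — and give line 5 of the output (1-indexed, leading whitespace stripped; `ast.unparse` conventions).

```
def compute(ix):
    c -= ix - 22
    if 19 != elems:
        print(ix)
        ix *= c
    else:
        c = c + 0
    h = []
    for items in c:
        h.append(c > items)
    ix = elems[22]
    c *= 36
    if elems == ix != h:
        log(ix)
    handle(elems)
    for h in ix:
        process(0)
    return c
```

ix = ix * c

Transformed code:
def compute(ix):
    c = c - (ix - 22)
    if 19 != elems:
        print(ix)
        ix = ix * c
    else:
        c = c + 0
    h = [c > items for items in c]
    ix = elems[22]
    c = c * 36
    if elems == ix != h:
        log(ix)
    handle(elems)
    for h in ix:
        process(0)
    return c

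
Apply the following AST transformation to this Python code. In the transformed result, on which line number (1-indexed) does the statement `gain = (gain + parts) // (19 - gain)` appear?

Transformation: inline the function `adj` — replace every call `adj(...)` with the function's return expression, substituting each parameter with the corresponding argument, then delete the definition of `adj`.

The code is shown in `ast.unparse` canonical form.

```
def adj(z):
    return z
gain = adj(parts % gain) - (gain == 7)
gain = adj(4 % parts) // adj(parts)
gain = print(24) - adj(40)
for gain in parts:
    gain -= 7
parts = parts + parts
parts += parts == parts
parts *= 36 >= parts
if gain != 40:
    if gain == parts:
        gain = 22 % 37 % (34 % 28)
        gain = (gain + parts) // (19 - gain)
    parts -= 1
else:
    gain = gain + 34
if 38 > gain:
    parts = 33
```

12

Transformed code:
gain = parts % gain - (gain == 7)
gain = 4 % parts // parts
gain = print(24) - 40
for gain in parts:
    gain -= 7
parts = parts + parts
parts += parts == parts
parts *= 36 >= parts
if gain != 40:
    if gain == parts:
        gain = 22 % 37 % (34 % 28)
        gain = (gain + parts) // (19 - gain)
    parts -= 1
else:
    gain = gain + 34
if 38 > gain:
    parts = 33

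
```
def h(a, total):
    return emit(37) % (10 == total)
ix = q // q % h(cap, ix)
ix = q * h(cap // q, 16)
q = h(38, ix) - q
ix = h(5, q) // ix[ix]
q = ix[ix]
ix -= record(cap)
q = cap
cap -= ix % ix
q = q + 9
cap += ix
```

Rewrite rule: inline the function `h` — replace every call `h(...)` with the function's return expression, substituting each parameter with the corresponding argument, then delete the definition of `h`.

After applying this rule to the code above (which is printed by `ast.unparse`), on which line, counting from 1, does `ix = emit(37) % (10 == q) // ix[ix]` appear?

Transformed code:
ix = q // q % (emit(37) % (10 == ix))
ix = q * (emit(37) % (10 == 16))
q = emit(37) % (10 == ix) - q
ix = emit(37) % (10 == q) // ix[ix]
q = ix[ix]
ix -= record(cap)
q = cap
cap -= ix % ix
q = q + 9
cap += ix

4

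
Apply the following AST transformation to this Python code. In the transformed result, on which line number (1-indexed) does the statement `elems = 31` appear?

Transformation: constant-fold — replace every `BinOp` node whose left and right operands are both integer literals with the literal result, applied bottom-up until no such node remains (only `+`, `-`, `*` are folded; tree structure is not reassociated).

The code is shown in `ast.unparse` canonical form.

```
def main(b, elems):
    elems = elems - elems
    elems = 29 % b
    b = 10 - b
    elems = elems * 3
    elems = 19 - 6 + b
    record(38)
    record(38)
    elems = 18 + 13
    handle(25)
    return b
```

9

Transformed code:
def main(b, elems):
    elems = elems - elems
    elems = 29 % b
    b = 10 - b
    elems = elems * 3
    elems = 13 + b
    record(38)
    record(38)
    elems = 31
    handle(25)
    return b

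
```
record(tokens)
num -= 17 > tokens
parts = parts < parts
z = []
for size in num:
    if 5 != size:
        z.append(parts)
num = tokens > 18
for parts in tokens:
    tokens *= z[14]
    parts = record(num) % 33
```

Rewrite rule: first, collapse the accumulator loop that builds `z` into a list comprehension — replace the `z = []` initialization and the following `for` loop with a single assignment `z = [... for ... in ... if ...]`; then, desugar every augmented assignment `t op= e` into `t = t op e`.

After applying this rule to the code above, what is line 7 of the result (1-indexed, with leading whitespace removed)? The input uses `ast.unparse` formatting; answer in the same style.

Transformed code:
record(tokens)
num = num - (17 > tokens)
parts = parts < parts
z = [parts for size in num if 5 != size]
num = tokens > 18
for parts in tokens:
    tokens = tokens * z[14]
    parts = record(num) % 33

tokens = tokens * z[14]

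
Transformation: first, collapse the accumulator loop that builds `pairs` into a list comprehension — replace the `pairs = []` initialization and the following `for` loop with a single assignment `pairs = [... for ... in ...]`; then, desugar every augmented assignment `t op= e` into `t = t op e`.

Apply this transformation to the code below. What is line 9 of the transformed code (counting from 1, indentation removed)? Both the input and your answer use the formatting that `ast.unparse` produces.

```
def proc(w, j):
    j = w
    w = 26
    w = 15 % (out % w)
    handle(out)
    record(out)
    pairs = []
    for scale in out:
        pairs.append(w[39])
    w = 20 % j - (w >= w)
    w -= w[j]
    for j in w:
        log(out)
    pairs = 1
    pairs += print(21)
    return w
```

w = w - w[j]

Transformed code:
def proc(w, j):
    j = w
    w = 26
    w = 15 % (out % w)
    handle(out)
    record(out)
    pairs = [w[39] for scale in out]
    w = 20 % j - (w >= w)
    w = w - w[j]
    for j in w:
        log(out)
    pairs = 1
    pairs = pairs + print(21)
    return w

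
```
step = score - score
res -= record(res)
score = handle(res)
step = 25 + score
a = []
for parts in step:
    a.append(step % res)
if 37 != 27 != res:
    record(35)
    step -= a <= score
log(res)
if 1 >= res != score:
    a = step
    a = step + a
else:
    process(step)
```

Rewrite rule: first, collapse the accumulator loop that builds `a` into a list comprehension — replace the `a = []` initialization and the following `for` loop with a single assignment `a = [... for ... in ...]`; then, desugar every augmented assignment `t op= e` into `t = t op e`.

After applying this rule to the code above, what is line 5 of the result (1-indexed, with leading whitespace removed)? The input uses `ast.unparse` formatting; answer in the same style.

Transformed code:
step = score - score
res = res - record(res)
score = handle(res)
step = 25 + score
a = [step % res for parts in step]
if 37 != 27 != res:
    record(35)
    step = step - (a <= score)
log(res)
if 1 >= res != score:
    a = step
    a = step + a
else:
    process(step)

a = [step % res for parts in step]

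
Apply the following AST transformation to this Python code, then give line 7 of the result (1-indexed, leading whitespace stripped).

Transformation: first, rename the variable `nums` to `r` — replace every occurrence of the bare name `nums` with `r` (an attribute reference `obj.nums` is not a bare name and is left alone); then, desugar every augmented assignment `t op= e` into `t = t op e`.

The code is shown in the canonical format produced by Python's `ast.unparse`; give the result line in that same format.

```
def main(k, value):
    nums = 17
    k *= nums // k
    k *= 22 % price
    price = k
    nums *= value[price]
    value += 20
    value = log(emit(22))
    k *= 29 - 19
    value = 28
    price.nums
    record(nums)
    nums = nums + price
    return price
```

value = value + 20

Transformed code:
def main(k, value):
    r = 17
    k = k * (r // k)
    k = k * (22 % price)
    price = k
    r = r * value[price]
    value = value + 20
    value = log(emit(22))
    k = k * (29 - 19)
    value = 28
    price.nums
    record(r)
    r = r + price
    return price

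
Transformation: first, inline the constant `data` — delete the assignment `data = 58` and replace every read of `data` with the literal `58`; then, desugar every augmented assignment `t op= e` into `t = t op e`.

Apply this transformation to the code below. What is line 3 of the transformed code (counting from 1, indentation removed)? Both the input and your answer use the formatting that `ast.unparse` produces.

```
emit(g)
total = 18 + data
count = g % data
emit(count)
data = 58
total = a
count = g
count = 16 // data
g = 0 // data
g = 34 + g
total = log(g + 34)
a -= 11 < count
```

Transformed code:
emit(g)
total = 18 + 58
count = g % 58
emit(count)
total = a
count = g
count = 16 // 58
g = 0 // 58
g = 34 + g
total = log(g + 34)
a = a - (11 < count)

count = g % 58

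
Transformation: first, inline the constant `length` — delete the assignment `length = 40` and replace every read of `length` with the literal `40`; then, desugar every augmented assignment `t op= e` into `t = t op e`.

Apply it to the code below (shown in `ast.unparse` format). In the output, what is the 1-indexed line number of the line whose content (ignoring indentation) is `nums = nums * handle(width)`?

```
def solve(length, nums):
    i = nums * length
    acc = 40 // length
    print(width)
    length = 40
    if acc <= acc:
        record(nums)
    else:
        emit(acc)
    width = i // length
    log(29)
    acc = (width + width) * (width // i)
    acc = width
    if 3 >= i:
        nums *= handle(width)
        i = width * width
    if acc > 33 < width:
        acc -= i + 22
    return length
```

Transformed code:
def solve(length, nums):
    i = nums * 40
    acc = 40 // 40
    print(width)
    if acc <= acc:
        record(nums)
    else:
        emit(acc)
    width = i // 40
    log(29)
    acc = (width + width) * (width // i)
    acc = width
    if 3 >= i:
        nums = nums * handle(width)
        i = width * width
    if acc > 33 < width:
        acc = acc - (i + 22)
    return 40

14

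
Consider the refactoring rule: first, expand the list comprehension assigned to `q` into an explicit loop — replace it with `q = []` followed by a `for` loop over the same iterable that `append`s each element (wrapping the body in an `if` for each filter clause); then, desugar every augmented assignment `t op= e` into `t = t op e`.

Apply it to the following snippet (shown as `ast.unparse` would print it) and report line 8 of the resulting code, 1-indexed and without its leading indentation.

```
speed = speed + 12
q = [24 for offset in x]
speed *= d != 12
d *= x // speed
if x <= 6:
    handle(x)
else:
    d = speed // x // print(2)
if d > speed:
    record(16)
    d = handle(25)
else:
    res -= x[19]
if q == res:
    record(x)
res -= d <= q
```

Transformed code:
speed = speed + 12
q = []
for offset in x:
    q.append(24)
speed = speed * (d != 12)
d = d * (x // speed)
if x <= 6:
    handle(x)
else:
    d = speed // x // print(2)
if d > speed:
    record(16)
    d = handle(25)
else:
    res = res - x[19]
if q == res:
    record(x)
res = res - (d <= q)

handle(x)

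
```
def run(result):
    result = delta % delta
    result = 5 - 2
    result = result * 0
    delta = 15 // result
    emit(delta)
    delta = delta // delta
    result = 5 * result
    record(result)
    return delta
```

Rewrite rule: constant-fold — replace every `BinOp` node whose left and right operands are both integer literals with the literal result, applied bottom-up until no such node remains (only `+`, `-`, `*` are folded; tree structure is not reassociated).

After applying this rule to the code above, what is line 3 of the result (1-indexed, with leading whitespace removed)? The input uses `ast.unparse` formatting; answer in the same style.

result = 3

Transformed code:
def run(result):
    result = delta % delta
    result = 3
    result = result * 0
    delta = 15 // result
    emit(delta)
    delta = delta // delta
    result = 5 * result
    record(result)
    return delta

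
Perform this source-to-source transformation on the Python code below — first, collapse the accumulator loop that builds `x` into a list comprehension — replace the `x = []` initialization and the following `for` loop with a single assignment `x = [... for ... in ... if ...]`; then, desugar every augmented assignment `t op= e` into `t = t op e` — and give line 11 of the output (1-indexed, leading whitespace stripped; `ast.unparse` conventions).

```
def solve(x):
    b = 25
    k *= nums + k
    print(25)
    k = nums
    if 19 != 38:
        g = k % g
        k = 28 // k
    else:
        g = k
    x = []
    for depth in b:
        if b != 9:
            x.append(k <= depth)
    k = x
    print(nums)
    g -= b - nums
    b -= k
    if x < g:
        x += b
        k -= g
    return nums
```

x = [k <= depth for depth in b if b != 9]

Transformed code:
def solve(x):
    b = 25
    k = k * (nums + k)
    print(25)
    k = nums
    if 19 != 38:
        g = k % g
        k = 28 // k
    else:
        g = k
    x = [k <= depth for depth in b if b != 9]
    k = x
    print(nums)
    g = g - (b - nums)
    b = b - k
    if x < g:
        x = x + b
        k = k - g
    return nums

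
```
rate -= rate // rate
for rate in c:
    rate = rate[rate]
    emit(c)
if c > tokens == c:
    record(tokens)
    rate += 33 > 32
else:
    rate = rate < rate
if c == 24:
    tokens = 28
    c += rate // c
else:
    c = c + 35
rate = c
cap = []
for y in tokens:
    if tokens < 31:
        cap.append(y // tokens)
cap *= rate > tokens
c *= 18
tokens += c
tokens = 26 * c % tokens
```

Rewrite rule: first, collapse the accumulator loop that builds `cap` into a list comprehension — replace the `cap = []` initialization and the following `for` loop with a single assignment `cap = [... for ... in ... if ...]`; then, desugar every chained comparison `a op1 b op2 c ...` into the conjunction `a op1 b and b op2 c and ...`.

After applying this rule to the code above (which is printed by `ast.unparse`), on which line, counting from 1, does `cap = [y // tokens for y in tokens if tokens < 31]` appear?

16

Transformed code:
rate -= rate // rate
for rate in c:
    rate = rate[rate]
    emit(c)
if c > tokens and tokens == c:
    record(tokens)
    rate += 33 > 32
else:
    rate = rate < rate
if c == 24:
    tokens = 28
    c += rate // c
else:
    c = c + 35
rate = c
cap = [y // tokens for y in tokens if tokens < 31]
cap *= rate > tokens
c *= 18
tokens += c
tokens = 26 * c % tokens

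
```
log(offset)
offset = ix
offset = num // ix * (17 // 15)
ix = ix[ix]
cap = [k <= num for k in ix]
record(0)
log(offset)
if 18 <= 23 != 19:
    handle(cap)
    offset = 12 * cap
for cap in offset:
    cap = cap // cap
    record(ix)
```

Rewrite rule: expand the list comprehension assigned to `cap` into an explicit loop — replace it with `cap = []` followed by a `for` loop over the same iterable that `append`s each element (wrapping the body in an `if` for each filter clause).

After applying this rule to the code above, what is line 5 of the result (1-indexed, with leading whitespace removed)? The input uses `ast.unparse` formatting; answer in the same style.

Transformed code:
log(offset)
offset = ix
offset = num // ix * (17 // 15)
ix = ix[ix]
cap = []
for k in ix:
    cap.append(k <= num)
record(0)
log(offset)
if 18 <= 23 != 19:
    handle(cap)
    offset = 12 * cap
for cap in offset:
    cap = cap // cap
    record(ix)

cap = []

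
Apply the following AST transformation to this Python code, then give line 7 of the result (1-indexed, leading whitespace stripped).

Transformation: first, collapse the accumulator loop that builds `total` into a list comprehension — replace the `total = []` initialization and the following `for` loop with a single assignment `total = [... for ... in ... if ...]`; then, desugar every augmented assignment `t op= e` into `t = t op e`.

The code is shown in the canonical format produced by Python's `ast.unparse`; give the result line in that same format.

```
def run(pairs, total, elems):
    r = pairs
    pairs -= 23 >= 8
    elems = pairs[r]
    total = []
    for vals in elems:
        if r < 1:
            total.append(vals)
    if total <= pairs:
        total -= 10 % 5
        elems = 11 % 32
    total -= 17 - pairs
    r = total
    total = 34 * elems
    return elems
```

total = total - 10 % 5

Transformed code:
def run(pairs, total, elems):
    r = pairs
    pairs = pairs - (23 >= 8)
    elems = pairs[r]
    total = [vals for vals in elems if r < 1]
    if total <= pairs:
        total = total - 10 % 5
        elems = 11 % 32
    total = total - (17 - pairs)
    r = total
    total = 34 * elems
    return elems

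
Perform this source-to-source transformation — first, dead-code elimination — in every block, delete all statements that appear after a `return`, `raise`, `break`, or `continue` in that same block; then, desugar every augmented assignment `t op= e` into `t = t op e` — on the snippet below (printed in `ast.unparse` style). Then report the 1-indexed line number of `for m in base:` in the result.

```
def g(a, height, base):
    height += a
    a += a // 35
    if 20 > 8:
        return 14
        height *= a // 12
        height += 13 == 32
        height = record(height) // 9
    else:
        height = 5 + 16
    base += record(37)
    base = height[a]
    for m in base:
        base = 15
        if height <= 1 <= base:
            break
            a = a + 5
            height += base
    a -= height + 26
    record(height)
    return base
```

Transformed code:
def g(a, height, base):
    height = height + a
    a = a + a // 35
    if 20 > 8:
        return 14
    else:
        height = 5 + 16
    base = base + record(37)
    base = height[a]
    for m in base:
        base = 15
        if height <= 1 <= base:
            break
    a = a - (height + 26)
    record(height)
    return base

10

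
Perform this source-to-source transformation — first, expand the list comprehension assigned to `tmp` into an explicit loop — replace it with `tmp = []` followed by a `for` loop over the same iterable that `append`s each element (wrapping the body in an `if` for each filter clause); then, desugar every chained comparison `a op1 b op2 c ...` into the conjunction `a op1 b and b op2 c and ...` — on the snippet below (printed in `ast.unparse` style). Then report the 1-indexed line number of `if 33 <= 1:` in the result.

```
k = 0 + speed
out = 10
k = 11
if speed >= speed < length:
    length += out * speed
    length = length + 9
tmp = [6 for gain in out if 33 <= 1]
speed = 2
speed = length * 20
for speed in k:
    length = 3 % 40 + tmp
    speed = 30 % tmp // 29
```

Transformed code:
k = 0 + speed
out = 10
k = 11
if speed >= speed and speed < length:
    length += out * speed
    length = length + 9
tmp = []
for gain in out:
    if 33 <= 1:
        tmp.append(6)
speed = 2
speed = length * 20
for speed in k:
    length = 3 % 40 + tmp
    speed = 30 % tmp // 29

9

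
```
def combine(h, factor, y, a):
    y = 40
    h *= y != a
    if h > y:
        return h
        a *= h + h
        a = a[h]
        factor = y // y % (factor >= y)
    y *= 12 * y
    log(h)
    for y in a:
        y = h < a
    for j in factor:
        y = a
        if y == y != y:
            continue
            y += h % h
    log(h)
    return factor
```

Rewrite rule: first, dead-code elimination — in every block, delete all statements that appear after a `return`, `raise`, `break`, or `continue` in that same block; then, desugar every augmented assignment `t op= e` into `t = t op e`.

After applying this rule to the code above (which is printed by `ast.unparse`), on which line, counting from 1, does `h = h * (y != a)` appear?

Transformed code:
def combine(h, factor, y, a):
    y = 40
    h = h * (y != a)
    if h > y:
        return h
    y = y * (12 * y)
    log(h)
    for y in a:
        y = h < a
    for j in factor:
        y = a
        if y == y != y:
            continue
    log(h)
    return factor

3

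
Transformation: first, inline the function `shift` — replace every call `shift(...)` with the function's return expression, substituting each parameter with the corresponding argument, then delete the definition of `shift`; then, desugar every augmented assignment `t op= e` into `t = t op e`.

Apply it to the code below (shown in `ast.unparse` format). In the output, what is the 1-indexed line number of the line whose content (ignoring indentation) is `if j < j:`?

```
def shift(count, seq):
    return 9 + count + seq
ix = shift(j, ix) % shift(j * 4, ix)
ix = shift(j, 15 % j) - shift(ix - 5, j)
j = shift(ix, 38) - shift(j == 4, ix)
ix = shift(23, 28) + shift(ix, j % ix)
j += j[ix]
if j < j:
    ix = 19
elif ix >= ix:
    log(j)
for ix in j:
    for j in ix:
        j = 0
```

Transformed code:
ix = (9 + j + ix) % (9 + j * 4 + ix)
ix = 9 + j + 15 % j - (9 + (ix - 5) + j)
j = 9 + ix + 38 - (9 + (j == 4) + ix)
ix = 9 + 23 + 28 + (9 + ix + j % ix)
j = j + j[ix]
if j < j:
    ix = 19
elif ix >= ix:
    log(j)
for ix in j:
    for j in ix:
        j = 0

6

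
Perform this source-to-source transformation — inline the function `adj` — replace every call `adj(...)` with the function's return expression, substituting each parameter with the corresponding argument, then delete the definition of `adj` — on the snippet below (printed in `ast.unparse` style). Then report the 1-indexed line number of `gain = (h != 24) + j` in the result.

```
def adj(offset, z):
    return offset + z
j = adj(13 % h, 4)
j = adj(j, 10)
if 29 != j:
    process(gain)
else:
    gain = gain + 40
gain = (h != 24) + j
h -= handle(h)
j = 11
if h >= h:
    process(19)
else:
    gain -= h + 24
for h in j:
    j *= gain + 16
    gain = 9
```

7

Transformed code:
j = 13 % h + 4
j = j + 10
if 29 != j:
    process(gain)
else:
    gain = gain + 40
gain = (h != 24) + j
h -= handle(h)
j = 11
if h >= h:
    process(19)
else:
    gain -= h + 24
for h in j:
    j *= gain + 16
    gain = 9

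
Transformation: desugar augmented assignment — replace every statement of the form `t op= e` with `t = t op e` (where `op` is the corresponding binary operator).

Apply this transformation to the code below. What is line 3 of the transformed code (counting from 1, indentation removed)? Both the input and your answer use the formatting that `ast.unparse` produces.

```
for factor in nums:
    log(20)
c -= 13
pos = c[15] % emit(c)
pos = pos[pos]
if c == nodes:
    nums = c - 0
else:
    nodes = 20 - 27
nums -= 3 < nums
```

c = c - 13

Transformed code:
for factor in nums:
    log(20)
c = c - 13
pos = c[15] % emit(c)
pos = pos[pos]
if c == nodes:
    nums = c - 0
else:
    nodes = 20 - 27
nums = nums - (3 < nums)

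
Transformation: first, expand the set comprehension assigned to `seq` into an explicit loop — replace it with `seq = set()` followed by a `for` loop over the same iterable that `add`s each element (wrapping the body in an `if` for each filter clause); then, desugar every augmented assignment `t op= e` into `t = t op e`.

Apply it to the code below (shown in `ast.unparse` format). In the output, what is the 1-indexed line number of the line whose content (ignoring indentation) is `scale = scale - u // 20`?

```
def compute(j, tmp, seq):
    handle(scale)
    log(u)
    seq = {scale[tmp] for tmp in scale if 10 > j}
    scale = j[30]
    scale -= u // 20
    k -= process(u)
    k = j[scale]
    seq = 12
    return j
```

Transformed code:
def compute(j, tmp, seq):
    handle(scale)
    log(u)
    seq = set()
    for tmp in scale:
        if 10 > j:
            seq.add(scale[tmp])
    scale = j[30]
    scale = scale - u // 20
    k = k - process(u)
    k = j[scale]
    seq = 12
    return j

9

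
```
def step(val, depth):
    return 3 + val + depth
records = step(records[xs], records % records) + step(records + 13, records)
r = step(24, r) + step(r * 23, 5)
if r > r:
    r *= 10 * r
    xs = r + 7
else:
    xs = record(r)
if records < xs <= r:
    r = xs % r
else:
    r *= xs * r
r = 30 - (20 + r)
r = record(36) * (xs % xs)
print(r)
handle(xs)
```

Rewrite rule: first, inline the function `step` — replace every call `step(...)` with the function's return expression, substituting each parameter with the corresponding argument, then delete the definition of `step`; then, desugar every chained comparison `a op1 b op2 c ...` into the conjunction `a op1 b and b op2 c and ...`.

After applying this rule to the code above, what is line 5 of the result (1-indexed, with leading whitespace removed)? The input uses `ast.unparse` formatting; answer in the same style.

xs = r + 7

Transformed code:
records = 3 + records[xs] + records % records + (3 + (records + 13) + records)
r = 3 + 24 + r + (3 + r * 23 + 5)
if r > r:
    r *= 10 * r
    xs = r + 7
else:
    xs = record(r)
if records < xs and xs <= r:
    r = xs % r
else:
    r *= xs * r
r = 30 - (20 + r)
r = record(36) * (xs % xs)
print(r)
handle(xs)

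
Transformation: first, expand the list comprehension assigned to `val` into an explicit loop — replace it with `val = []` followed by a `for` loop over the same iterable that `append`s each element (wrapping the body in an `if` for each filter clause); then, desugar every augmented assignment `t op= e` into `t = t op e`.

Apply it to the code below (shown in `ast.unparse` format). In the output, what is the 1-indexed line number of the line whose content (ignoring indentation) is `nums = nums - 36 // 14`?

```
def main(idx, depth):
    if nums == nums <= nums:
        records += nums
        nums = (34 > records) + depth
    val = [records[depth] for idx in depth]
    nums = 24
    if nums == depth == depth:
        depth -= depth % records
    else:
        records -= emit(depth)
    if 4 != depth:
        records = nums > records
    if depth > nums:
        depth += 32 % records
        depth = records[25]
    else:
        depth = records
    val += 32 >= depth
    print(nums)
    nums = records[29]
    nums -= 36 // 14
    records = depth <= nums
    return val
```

23

Transformed code:
def main(idx, depth):
    if nums == nums <= nums:
        records = records + nums
        nums = (34 > records) + depth
    val = []
    for idx in depth:
        val.append(records[depth])
    nums = 24
    if nums == depth == depth:
        depth = depth - depth % records
    else:
        records = records - emit(depth)
    if 4 != depth:
        records = nums > records
    if depth > nums:
        depth = depth + 32 % records
        depth = records[25]
    else:
        depth = records
    val = val + (32 >= depth)
    print(nums)
    nums = records[29]
    nums = nums - 36 // 14
    records = depth <= nums
    return val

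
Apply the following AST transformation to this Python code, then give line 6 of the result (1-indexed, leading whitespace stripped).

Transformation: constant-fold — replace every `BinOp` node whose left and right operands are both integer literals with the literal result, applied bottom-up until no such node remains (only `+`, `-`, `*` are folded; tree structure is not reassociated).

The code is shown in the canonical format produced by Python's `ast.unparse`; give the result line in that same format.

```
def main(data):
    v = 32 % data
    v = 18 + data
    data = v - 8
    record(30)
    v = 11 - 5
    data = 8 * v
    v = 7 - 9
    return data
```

v = 6

Transformed code:
def main(data):
    v = 32 % data
    v = 18 + data
    data = v - 8
    record(30)
    v = 6
    data = 8 * v
    v = -2
    return data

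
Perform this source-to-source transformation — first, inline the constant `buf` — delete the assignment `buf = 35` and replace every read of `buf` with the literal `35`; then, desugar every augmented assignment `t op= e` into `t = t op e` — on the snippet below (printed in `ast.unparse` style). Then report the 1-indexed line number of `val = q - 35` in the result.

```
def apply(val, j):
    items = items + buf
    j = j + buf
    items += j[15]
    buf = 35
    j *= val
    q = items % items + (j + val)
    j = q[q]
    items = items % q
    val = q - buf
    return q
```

Transformed code:
def apply(val, j):
    items = items + 35
    j = j + 35
    items = items + j[15]
    j = j * val
    q = items % items + (j + val)
    j = q[q]
    items = items % q
    val = q - 35
    return q

9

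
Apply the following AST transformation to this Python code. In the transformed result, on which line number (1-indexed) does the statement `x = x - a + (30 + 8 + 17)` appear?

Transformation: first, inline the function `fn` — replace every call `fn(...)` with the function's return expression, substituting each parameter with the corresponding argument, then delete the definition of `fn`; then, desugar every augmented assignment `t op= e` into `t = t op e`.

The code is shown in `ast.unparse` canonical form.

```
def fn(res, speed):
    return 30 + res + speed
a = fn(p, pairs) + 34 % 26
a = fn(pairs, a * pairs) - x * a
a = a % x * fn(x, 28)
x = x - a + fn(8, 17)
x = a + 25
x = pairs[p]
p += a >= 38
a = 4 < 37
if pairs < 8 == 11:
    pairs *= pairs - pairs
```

Transformed code:
a = 30 + p + pairs + 34 % 26
a = 30 + pairs + a * pairs - x * a
a = a % x * (30 + x + 28)
x = x - a + (30 + 8 + 17)
x = a + 25
x = pairs[p]
p = p + (a >= 38)
a = 4 < 37
if pairs < 8 == 11:
    pairs = pairs * (pairs - pairs)

4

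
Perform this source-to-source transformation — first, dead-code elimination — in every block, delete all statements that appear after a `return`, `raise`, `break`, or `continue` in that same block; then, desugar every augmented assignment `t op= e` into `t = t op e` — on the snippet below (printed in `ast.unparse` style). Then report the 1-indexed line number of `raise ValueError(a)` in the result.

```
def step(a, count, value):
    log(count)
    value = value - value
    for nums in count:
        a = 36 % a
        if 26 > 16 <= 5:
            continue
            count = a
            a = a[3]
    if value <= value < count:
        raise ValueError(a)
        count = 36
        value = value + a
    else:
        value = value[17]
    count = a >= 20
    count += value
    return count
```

Transformed code:
def step(a, count, value):
    log(count)
    value = value - value
    for nums in count:
        a = 36 % a
        if 26 > 16 <= 5:
            continue
    if value <= value < count:
        raise ValueError(a)
    else:
        value = value[17]
    count = a >= 20
    count = count + value
    return count

9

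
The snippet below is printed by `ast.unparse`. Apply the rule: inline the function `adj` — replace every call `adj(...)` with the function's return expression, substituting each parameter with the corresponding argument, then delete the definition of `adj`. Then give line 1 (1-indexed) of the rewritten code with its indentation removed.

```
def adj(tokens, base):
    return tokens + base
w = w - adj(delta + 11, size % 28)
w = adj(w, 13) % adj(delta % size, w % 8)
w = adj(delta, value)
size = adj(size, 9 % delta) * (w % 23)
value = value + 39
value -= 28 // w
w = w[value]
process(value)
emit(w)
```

w = w - (delta + 11 + size % 28)

Transformed code:
w = w - (delta + 11 + size % 28)
w = (w + 13) % (delta % size + w % 8)
w = delta + value
size = (size + 9 % delta) * (w % 23)
value = value + 39
value -= 28 // w
w = w[value]
process(value)
emit(w)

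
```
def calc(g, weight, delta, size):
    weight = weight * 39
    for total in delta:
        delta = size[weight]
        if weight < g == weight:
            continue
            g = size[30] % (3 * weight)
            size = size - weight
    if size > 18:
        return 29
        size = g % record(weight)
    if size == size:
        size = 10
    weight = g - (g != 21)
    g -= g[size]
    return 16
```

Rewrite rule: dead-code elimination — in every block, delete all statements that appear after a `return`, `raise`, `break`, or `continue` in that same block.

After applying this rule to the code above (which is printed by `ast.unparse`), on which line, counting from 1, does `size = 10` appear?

10

Transformed code:
def calc(g, weight, delta, size):
    weight = weight * 39
    for total in delta:
        delta = size[weight]
        if weight < g == weight:
            continue
    if size > 18:
        return 29
    if size == size:
        size = 10
    weight = g - (g != 21)
    g -= g[size]
    return 16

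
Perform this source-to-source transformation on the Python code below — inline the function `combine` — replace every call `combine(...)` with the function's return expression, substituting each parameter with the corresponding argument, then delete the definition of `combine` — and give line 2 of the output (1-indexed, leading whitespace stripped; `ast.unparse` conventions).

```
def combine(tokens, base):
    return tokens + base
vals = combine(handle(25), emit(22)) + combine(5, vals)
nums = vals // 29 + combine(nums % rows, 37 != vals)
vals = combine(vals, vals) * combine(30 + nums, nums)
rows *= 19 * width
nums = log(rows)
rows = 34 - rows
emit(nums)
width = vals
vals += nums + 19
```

Transformed code:
vals = handle(25) + emit(22) + (5 + vals)
nums = vals // 29 + (nums % rows + (37 != vals))
vals = (vals + vals) * (30 + nums + nums)
rows *= 19 * width
nums = log(rows)
rows = 34 - rows
emit(nums)
width = vals
vals += nums + 19

nums = vals // 29 + (nums % rows + (37 != vals))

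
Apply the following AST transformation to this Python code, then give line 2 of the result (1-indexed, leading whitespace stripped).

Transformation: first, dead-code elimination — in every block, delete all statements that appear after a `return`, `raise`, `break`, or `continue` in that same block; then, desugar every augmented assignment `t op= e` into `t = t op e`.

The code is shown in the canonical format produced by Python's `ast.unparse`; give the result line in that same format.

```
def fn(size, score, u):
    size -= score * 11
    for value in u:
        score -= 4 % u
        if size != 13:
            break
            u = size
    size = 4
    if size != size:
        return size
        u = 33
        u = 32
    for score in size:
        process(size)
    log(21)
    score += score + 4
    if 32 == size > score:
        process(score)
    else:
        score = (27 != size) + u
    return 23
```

size = size - score * 11

Transformed code:
def fn(size, score, u):
    size = size - score * 11
    for value in u:
        score = score - 4 % u
        if size != 13:
            break
    size = 4
    if size != size:
        return size
    for score in size:
        process(size)
    log(21)
    score = score + (score + 4)
    if 32 == size > score:
        process(score)
    else:
        score = (27 != size) + u
    return 23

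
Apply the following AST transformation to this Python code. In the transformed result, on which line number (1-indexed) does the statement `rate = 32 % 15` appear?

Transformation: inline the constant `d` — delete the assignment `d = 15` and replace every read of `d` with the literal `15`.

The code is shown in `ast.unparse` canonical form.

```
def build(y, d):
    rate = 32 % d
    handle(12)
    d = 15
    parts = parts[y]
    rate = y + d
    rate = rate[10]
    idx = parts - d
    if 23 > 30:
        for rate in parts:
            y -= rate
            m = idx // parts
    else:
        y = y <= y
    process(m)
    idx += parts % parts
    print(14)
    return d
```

Transformed code:
def build(y, d):
    rate = 32 % 15
    handle(12)
    parts = parts[y]
    rate = y + 15
    rate = rate[10]
    idx = parts - 15
    if 23 > 30:
        for rate in parts:
            y -= rate
            m = idx // parts
    else:
        y = y <= y
    process(m)
    idx += parts % parts
    print(14)
    return 15

2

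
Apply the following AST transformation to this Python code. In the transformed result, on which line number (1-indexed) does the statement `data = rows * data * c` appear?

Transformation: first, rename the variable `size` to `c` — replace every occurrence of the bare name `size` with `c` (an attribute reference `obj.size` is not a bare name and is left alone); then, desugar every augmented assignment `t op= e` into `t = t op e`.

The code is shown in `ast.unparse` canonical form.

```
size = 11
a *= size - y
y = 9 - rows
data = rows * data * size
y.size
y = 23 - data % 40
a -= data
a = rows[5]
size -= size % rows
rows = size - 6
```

Transformed code:
c = 11
a = a * (c - y)
y = 9 - rows
data = rows * data * c
y.size
y = 23 - data % 40
a = a - data
a = rows[5]
c = c - c % rows
rows = c - 6

4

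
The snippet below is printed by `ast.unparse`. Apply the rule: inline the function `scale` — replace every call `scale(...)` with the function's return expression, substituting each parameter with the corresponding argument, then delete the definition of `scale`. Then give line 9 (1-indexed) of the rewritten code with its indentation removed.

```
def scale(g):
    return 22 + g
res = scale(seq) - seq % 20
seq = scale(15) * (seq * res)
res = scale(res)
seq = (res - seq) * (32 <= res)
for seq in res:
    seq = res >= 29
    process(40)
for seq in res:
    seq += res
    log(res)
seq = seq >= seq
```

Transformed code:
res = 22 + seq - seq % 20
seq = (22 + 15) * (seq * res)
res = 22 + res
seq = (res - seq) * (32 <= res)
for seq in res:
    seq = res >= 29
    process(40)
for seq in res:
    seq += res
    log(res)
seq = seq >= seq

seq += res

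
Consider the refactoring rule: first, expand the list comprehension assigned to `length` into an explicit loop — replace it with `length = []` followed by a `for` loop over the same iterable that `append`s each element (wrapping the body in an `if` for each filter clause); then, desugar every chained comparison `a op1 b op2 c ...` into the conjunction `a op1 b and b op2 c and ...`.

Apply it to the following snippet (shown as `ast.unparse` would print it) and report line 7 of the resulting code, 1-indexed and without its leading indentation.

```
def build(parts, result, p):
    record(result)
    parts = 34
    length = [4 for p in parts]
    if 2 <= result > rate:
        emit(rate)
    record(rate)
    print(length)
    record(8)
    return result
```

Transformed code:
def build(parts, result, p):
    record(result)
    parts = 34
    length = []
    for p in parts:
        length.append(4)
    if 2 <= result and result > rate:
        emit(rate)
    record(rate)
    print(length)
    record(8)
    return result

if 2 <= result and result > rate:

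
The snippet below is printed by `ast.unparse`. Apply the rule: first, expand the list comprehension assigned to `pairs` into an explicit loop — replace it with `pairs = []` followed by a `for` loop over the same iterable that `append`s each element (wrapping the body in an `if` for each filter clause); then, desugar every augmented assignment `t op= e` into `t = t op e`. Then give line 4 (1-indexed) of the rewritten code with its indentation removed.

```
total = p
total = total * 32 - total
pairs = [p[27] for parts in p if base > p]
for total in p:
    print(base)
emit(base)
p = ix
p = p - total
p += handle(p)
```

for parts in p:

Transformed code:
total = p
total = total * 32 - total
pairs = []
for parts in p:
    if base > p:
        pairs.append(p[27])
for total in p:
    print(base)
emit(base)
p = ix
p = p - total
p = p + handle(p)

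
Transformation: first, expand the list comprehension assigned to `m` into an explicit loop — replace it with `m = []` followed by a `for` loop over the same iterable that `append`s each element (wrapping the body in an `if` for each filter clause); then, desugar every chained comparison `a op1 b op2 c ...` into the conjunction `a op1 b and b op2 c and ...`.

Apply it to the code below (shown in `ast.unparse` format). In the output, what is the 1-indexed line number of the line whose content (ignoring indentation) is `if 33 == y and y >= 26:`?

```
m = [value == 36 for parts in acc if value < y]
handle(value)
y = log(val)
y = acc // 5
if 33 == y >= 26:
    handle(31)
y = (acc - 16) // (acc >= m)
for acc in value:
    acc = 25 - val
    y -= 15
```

8

Transformed code:
m = []
for parts in acc:
    if value < y:
        m.append(value == 36)
handle(value)
y = log(val)
y = acc // 5
if 33 == y and y >= 26:
    handle(31)
y = (acc - 16) // (acc >= m)
for acc in value:
    acc = 25 - val
    y -= 15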